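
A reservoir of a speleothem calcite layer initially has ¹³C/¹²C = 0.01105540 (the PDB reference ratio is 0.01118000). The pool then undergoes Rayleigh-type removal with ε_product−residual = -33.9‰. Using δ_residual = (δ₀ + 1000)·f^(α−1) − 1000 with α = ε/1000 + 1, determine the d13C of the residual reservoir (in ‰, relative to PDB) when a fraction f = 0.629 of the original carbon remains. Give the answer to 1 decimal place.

4.5‰

δ₀ = (0.01105540/0.01118000 − 1)×1000 = (0.988855 − 1)×1000 = -11.145‰
α − 1 = ε/1000 = -0.0339
f^(α−1) = 0.629^(-0.0339) = 1.015841
δ_res = (-11.145 + 1000) × 1.015841 − 1000 = 1004.520 − 1000 = 4.52‰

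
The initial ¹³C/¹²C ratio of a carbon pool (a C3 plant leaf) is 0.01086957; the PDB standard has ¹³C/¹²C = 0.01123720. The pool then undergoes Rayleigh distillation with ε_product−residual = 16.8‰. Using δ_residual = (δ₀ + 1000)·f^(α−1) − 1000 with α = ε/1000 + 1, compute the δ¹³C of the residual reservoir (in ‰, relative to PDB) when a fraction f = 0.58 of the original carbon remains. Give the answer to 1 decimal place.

δ₀ = (0.01086957/0.01123720 − 1)×1000 = (0.967285 − 1)×1000 = -32.715‰
α − 1 = ε/1000 = 0.0168
f^(α−1) = 0.58^(0.0168) = 0.990890
δ_res = (-32.715 + 1000) × 0.990890 − 1000 = 958.473 − 1000 = -41.53‰

-41.5‰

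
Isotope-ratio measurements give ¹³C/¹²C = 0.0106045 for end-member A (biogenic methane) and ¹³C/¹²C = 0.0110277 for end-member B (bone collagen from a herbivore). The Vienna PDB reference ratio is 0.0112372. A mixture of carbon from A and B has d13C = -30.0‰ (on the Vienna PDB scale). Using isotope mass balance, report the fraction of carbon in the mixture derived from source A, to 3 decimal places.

0.302

δ_A = (0.0106045/0.0112372 − 1)×1000 = (0.943696 − 1)×1000 = -56.304‰
δ_B = (0.0110277/0.0112372 − 1)×1000 = (0.981357 − 1)×1000 = -18.643‰
f_A = (δ_mix − δ_B)/(δ_A − δ_B) = (-30.0 − (-18.643))/(-56.304 − (-18.643))
f_A = -11.357 / -37.661 = 0.3016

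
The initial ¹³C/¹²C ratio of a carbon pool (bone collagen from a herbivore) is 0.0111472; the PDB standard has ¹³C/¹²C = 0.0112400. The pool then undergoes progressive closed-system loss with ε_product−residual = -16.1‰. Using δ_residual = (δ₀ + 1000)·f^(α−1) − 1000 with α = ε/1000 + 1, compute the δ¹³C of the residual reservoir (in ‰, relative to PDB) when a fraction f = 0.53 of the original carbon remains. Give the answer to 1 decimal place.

1.9‰

δ₀ = (0.0111472/0.0112400 − 1)×1000 = (0.991744 − 1)×1000 = -8.256‰
α − 1 = ε/1000 = -0.0161
f^(α−1) = 0.53^(-0.0161) = 1.010274
δ_res = (-8.256 + 1000) × 1.010274 − 1000 = 1001.933 − 1000 = 1.93‰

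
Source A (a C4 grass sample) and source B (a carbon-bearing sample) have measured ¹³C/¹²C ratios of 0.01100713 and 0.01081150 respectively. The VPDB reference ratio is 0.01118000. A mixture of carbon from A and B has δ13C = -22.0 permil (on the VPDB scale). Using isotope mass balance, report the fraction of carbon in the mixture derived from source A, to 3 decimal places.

0.626

δ_A = (0.01100713/0.01118000 − 1)×1000 = (0.984538 − 1)×1000 = -15.462 permil
δ_B = (0.01081150/0.01118000 − 1)×1000 = (0.967039 − 1)×1000 = -32.961 permil
f_A = (δ_mix − δ_B)/(δ_A − δ_B) = (-22.0 − (-32.961))/(-15.462 − (-32.961))
f_A = 10.961 / 17.498 = 0.6264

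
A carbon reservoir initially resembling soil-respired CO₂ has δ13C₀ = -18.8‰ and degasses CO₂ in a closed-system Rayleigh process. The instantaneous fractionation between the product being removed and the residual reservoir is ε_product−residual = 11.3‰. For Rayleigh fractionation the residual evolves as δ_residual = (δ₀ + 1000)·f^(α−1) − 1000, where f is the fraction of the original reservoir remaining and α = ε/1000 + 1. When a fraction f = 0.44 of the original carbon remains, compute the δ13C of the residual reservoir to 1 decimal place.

Rayleigh residual: δ_res = (δ₀ + 1000)·f^(α−1) − 1000
α = ε/1000 + 1 = 1.01130, so α − 1 = 0.01130
f^(α−1) = 0.44^(0.01130) = 0.990766
δ_res = (-18.8 + 1000) × 0.990766 − 1000 = 972.139 − 1000 = -27.86‰

-27.9‰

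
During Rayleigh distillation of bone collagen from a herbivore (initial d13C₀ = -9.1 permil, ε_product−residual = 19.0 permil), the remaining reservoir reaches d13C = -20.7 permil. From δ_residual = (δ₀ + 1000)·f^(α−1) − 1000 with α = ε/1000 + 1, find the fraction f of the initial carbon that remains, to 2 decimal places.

0.54

α − 1 = ε/1000 = 0.0190
(δ_res + 1000)/(δ₀ + 1000) = (-20.7 + 1000)/(-9.1 + 1000) = 979.3/990.9 = 0.988293
f = 0.988293^(1/0.0190) = exp(ln(0.988293)/0.0190) = exp(-0.01178/0.0190)
f = exp(-0.6198) = 0.5381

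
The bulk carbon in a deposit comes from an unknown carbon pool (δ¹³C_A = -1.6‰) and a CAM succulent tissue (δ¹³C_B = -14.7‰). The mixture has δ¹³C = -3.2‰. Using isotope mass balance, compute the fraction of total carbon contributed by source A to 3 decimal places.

0.878

δ_mix = f_A·δ_A + (1 − f_A)·δ_B  ⇒  f_A = (δ_mix − δ_B)/(δ_A − δ_B)
f_A = (-3.2 − (-14.7)) / (-1.6 − (-14.7))
f_A = 11.5 / 13.1 = 0.8779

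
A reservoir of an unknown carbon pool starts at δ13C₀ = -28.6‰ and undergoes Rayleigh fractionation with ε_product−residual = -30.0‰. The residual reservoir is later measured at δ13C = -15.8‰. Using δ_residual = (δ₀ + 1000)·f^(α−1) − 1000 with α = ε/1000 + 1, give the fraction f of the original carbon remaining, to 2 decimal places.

α − 1 = ε/1000 = -0.0300
(δ_res + 1000)/(δ₀ + 1000) = (-15.8 + 1000)/(-28.6 + 1000) = 984.2/971.4 = 1.013177
f = 1.013177^(1/-0.0300) = exp(ln(1.013177)/-0.0300) = exp(0.01309/-0.0300)
f = exp(-0.4364) = 0.6464

0.65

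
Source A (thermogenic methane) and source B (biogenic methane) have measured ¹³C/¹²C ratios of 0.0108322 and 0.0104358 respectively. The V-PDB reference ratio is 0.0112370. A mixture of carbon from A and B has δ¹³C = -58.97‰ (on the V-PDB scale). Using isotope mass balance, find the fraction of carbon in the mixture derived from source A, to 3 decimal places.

0.350

δ_A = (0.0108322/0.0112370 − 1)×1000 = (0.963976 − 1)×1000 = -36.024‰
δ_B = (0.0104358/0.0112370 − 1)×1000 = (0.928700 − 1)×1000 = -71.300‰
f_A = (δ_mix − δ_B)/(δ_A − δ_B) = (-58.97 − (-71.300))/(-36.024 − (-71.300))
f_A = 12.330 / 35.276 = 0.3495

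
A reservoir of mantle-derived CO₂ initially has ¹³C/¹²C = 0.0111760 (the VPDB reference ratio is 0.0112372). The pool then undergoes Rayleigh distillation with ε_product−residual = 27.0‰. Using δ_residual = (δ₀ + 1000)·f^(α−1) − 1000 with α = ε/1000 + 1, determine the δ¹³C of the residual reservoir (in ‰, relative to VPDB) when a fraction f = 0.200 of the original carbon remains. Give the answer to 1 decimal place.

δ₀ = (0.0111760/0.0112372 − 1)×1000 = (0.994554 − 1)×1000 = -5.446‰
α − 1 = ε/1000 = 0.0270
f^(α−1) = 0.200^(0.0270) = 0.957476
δ_res = (-5.446 + 1000) × 0.957476 − 1000 = 952.261 − 1000 = -47.74‰

-47.7‰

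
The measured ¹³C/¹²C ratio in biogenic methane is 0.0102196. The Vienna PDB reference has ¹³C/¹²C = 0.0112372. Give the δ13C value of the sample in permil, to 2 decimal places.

δ13C = (R_sample / R_standard − 1) × 1000
R_sample / R_standard = 0.0102196 / 0.0112372 = 0.909444
δ13C = (0.909444 − 1) × 1000 = -90.556 permil

-90.56 permil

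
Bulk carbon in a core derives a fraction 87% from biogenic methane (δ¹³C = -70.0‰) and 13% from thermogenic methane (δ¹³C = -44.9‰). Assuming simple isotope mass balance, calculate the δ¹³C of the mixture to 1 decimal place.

δ_mix = f_A·δ_A + f_B·δ_B
δ_mix = 0.87 × (-70.0) + 0.13 × (-44.9)
δ_mix = -60.90 + -5.84 = -66.74‰

-66.7‰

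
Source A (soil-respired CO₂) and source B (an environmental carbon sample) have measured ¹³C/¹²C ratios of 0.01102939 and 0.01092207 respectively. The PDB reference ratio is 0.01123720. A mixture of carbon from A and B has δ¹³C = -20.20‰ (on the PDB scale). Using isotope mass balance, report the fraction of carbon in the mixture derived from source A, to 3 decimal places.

0.821

δ_A = (0.01102939/0.01123720 − 1)×1000 = (0.981507 − 1)×1000 = -18.493‰
δ_B = (0.01092207/0.01123720 − 1)×1000 = (0.971957 − 1)×1000 = -28.043‰
f_A = (δ_mix − δ_B)/(δ_A − δ_B) = (-20.20 − (-28.043))/(-18.493 − (-28.043))
f_A = 7.843 / 9.550 = 0.8213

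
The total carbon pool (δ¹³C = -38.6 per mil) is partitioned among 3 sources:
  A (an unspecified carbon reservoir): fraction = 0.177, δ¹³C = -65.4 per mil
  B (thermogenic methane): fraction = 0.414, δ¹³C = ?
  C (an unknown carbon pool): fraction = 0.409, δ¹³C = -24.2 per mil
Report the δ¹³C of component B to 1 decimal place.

Isotope mass balance: δ_bulk = Σ fᵢ·δᵢ.
-38.6 = 0.177×(-65.4) + 0.414×δ_B + 0.409×(-24.2)
0.414·δ_B = -38.6 − (-21.474) = -17.126
δ_B = -17.126 / 0.414 = -41.37 per mil

-41.4 per mil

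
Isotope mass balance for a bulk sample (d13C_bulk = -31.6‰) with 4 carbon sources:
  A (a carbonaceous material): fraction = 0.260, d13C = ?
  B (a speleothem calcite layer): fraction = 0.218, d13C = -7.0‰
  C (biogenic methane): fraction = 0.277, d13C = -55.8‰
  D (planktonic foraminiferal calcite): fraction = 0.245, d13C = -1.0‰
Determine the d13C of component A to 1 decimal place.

-55.3‰

Isotope mass balance: δ_bulk = Σ fᵢ·δᵢ.
-31.6 = 0.260×δ_A + 0.218×(-7.0) + 0.277×(-55.8) + 0.245×(-1.0)
0.260·δ_A = -31.6 − (-17.228) = -14.372
δ_A = -14.372 / 0.260 = -55.28‰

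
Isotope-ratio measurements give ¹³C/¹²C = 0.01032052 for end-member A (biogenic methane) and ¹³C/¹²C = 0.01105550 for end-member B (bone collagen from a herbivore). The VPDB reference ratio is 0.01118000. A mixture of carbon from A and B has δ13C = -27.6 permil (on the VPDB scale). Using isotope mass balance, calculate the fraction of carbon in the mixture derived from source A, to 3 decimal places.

δ_A = (0.01032052/0.01118000 − 1)×1000 = (0.923123 − 1)×1000 = -76.877 permil
δ_B = (0.01105550/0.01118000 − 1)×1000 = (0.988864 − 1)×1000 = -11.136 permil
f_A = (δ_mix − δ_B)/(δ_A − δ_B) = (-27.6 − (-11.136))/(-76.877 − (-11.136))
f_A = -16.464 / -65.741 = 0.2504

0.250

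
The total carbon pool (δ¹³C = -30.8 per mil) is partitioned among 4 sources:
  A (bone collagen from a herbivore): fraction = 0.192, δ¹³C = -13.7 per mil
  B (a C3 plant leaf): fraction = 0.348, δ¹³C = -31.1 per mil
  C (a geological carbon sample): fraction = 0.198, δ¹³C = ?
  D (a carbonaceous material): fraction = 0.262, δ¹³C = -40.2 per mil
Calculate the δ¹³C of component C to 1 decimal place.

Isotope mass balance: δ_bulk = Σ fᵢ·δᵢ.
-30.8 = 0.192×(-13.7) + 0.348×(-31.1) + 0.198×δ_C + 0.262×(-40.2)
0.198·δ_C = -30.8 − (-23.986) = -6.814
δ_C = -6.814 / 0.198 = -34.42 per mil

-34.4 per mil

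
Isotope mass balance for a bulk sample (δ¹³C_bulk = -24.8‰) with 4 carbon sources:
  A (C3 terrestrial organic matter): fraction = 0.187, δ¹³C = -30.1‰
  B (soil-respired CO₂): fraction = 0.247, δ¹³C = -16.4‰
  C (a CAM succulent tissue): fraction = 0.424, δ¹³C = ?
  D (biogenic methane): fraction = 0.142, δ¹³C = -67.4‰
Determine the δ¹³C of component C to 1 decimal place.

-13.1‰

Isotope mass balance: δ_bulk = Σ fᵢ·δᵢ.
-24.8 = 0.187×(-30.1) + 0.247×(-16.4) + 0.424×δ_C + 0.142×(-67.4)
0.424·δ_C = -24.8 − (-19.250) = -5.550
δ_C = -5.550 / 0.424 = -13.09‰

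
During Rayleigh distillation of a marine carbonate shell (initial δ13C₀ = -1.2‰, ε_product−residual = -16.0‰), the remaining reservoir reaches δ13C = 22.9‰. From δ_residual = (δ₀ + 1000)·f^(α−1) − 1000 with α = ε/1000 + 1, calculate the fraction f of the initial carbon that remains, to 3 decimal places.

α − 1 = ε/1000 = -0.0160
(δ_res + 1000)/(δ₀ + 1000) = (22.9 + 1000)/(-1.2 + 1000) = 1022.9/998.8 = 1.024129
f = 1.024129^(1/-0.0160) = exp(ln(1.024129)/-0.0160) = exp(0.02384/-0.0160)
f = exp(-1.4902) = 0.2253

0.225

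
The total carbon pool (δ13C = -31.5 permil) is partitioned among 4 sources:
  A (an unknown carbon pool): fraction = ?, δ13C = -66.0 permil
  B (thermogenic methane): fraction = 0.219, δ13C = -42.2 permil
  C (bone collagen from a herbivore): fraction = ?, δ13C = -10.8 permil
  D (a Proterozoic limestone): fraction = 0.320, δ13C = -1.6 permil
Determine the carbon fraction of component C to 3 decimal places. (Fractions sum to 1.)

0.157

Let f_C and f_A be the unknown fractions; fractions sum to 1 so f_C + f_A = 0.461.
Mass balance: Σ fᵢ·δᵢ = δ_bulk ⇒ f_C·(-10.8) + f_A·(-66.0) = -31.5 − (-9.754) = -21.746
Substitute f_A = 0.461 − f_C:
f_C·(-10.8 − -66.0) = -21.746 − 0.461×(-66.0) = 8.680
f_C = 8.680 / 55.2 = 0.1572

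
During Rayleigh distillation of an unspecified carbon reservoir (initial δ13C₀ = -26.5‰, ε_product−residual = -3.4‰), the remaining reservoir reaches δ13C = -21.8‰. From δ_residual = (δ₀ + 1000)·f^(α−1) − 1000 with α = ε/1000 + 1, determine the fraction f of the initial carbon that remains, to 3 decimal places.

α − 1 = ε/1000 = -0.0034
(δ_res + 1000)/(δ₀ + 1000) = (-21.8 + 1000)/(-26.5 + 1000) = 978.2/973.5 = 1.004828
f = 1.004828^(1/-0.0034) = exp(ln(1.004828)/-0.0034) = exp(0.00482/-0.0034)
f = exp(-1.4166) = 0.2425

0.243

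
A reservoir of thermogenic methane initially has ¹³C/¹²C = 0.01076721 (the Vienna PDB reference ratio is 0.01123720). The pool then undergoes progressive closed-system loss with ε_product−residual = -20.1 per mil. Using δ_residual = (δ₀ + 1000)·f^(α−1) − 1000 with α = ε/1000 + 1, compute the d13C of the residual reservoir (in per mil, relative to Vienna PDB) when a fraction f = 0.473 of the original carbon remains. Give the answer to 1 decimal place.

-27.3 per mil

δ₀ = (0.01076721/0.01123720 − 1)×1000 = (0.958176 − 1)×1000 = -41.824 per mil
α − 1 = ε/1000 = -0.0201
f^(α−1) = 0.473^(-0.0201) = 1.015162
δ_res = (-41.824 + 1000) × 1.015162 − 1000 = 972.703 − 1000 = -27.30 per mil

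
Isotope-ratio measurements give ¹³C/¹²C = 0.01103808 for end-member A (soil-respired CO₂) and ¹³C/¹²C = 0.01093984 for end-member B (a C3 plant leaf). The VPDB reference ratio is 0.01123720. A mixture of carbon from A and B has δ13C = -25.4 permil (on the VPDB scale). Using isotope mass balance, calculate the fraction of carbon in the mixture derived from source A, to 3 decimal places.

0.121

δ_A = (0.01103808/0.01123720 − 1)×1000 = (0.982280 − 1)×1000 = -17.720 permil
δ_B = (0.01093984/0.01123720 − 1)×1000 = (0.973538 − 1)×1000 = -26.462 permil
f_A = (δ_mix − δ_B)/(δ_A − δ_B) = (-25.4 − (-26.462))/(-17.720 − (-26.462))
f_A = 1.062 / 8.742 = 0.1215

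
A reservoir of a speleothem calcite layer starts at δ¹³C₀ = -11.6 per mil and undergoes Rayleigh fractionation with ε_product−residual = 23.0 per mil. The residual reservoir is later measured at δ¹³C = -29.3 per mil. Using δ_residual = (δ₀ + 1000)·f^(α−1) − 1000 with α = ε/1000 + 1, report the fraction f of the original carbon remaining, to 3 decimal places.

0.456

α − 1 = ε/1000 = 0.0230
(δ_res + 1000)/(δ₀ + 1000) = (-29.3 + 1000)/(-11.6 + 1000) = 970.7/988.4 = 0.982092
f = 0.982092^(1/0.0230) = exp(ln(0.982092)/0.0230) = exp(-0.01807/0.0230)
f = exp(-0.7857) = 0.4558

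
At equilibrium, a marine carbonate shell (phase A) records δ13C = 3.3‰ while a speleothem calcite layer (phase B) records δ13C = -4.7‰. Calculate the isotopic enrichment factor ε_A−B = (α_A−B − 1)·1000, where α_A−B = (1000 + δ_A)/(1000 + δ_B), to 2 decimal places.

α_A−B = (1000 + 3.3) / (1000 + -4.7) = 1003.3 / 995.3 = 1.008038
ε_A−B = (1.008038 − 1) × 1000 = 8.038‰
(The approximation ε ≈ δ_A − δ_B would give 8.0‰.)

8.04‰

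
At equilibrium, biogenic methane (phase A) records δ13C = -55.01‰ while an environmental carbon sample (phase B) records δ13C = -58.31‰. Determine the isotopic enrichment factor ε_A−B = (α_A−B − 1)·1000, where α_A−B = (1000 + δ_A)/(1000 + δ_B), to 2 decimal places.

3.50‰

α_A−B = (1000 + -55.01) / (1000 + -58.31) = 944.99 / 941.69 = 1.003504
ε_A−B = (1.003504 − 1) × 1000 = 3.504‰
(The approximation ε ≈ δ_A − δ_B would give 3.30‰.)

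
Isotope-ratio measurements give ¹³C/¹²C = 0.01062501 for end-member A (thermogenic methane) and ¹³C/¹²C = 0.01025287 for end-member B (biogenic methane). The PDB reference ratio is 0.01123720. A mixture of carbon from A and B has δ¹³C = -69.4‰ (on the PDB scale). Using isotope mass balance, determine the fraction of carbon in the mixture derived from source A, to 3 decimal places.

0.549

δ_A = (0.01062501/0.01123720 − 1)×1000 = (0.945521 − 1)×1000 = -54.479‰
δ_B = (0.01025287/0.01123720 − 1)×1000 = (0.912404 − 1)×1000 = -87.596‰
f_A = (δ_mix − δ_B)/(δ_A − δ_B) = (-69.4 − (-87.596))/(-54.479 − (-87.596))
f_A = 18.196 / 33.117 = 0.5494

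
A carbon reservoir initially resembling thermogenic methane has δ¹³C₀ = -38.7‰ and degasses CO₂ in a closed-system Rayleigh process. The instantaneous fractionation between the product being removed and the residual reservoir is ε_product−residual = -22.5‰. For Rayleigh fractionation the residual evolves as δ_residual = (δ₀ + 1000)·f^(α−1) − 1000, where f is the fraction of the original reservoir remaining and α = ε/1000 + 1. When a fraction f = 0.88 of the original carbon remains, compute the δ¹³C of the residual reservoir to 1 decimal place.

Rayleigh residual: δ_res = (δ₀ + 1000)·f^(α−1) − 1000
α = ε/1000 + 1 = 0.97750, so α − 1 = -0.02250
f^(α−1) = 0.88^(-0.02250) = 1.002880
δ_res = (-38.7 + 1000) × 1.002880 − 1000 = 964.069 − 1000 = -35.93‰

-35.9‰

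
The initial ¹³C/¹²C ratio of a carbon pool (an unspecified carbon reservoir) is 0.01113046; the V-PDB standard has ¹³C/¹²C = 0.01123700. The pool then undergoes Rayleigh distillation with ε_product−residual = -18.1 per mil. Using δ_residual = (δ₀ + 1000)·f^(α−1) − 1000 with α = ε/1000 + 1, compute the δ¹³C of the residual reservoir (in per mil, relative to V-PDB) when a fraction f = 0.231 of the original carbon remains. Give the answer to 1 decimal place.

δ₀ = (0.01113046/0.01123700 − 1)×1000 = (0.990519 − 1)×1000 = -9.481 per mil
α − 1 = ε/1000 = -0.0181
f^(α−1) = 0.231^(-0.0181) = 1.026877
δ_res = (-9.481 + 1000) × 1.026877 − 1000 = 1017.141 − 1000 = 17.14 per mil

17.1 per mil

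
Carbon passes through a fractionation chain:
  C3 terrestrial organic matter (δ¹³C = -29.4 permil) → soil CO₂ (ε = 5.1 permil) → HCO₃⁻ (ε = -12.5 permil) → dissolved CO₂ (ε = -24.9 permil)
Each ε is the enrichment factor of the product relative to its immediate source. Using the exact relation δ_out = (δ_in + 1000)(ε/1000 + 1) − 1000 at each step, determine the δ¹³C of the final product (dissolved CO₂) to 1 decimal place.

step 1: δ = (-29.40 + 1000)·(5.1/1000 + 1) − 1000 = -24.45 permil
step 2: δ = (-24.45 + 1000)·(-12.5/1000 + 1) − 1000 = -36.64 permil
step 3: δ = (-36.64 + 1000)·(-24.9/1000 + 1) − 1000 = -60.63 permil

-60.6 permil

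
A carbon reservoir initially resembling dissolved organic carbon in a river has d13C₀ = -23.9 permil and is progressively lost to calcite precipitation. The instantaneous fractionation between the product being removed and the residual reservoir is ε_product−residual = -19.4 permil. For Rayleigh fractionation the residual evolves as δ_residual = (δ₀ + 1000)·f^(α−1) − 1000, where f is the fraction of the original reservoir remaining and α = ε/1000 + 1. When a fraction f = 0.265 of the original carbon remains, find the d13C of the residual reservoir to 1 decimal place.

Rayleigh residual: δ_res = (δ₀ + 1000)·f^(α−1) − 1000
α = ε/1000 + 1 = 0.98060, so α − 1 = -0.01940
f^(α−1) = 0.265^(-0.01940) = 1.026098
δ_res = (-23.9 + 1000) × 1.026098 − 1000 = 1001.575 − 1000 = 1.57 permil

1.6 permil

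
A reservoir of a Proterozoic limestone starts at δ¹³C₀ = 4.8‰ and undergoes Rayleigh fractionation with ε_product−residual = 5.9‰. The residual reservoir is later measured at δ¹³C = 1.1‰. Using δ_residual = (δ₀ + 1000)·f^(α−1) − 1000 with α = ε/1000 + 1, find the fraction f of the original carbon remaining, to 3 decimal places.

α − 1 = ε/1000 = 0.0059
(δ_res + 1000)/(δ₀ + 1000) = (1.1 + 1000)/(4.8 + 1000) = 1001.1/1004.8 = 0.996318
f = 0.996318^(1/0.0059) = exp(ln(0.996318)/0.0059) = exp(-0.00369/0.0059)
f = exp(-0.6253) = 0.5351

0.535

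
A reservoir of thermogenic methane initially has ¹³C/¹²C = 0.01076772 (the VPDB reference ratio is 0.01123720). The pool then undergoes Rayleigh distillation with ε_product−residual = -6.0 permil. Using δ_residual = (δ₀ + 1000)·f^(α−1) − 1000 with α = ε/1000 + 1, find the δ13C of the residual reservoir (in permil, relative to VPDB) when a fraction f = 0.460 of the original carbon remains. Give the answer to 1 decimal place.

-37.3 permil

δ₀ = (0.01076772/0.01123720 − 1)×1000 = (0.958221 − 1)×1000 = -41.779 permil
α − 1 = ε/1000 = -0.0060
f^(α−1) = 0.460^(-0.0060) = 1.004670
δ_res = (-41.779 + 1000) × 1.004670 − 1000 = 962.696 − 1000 = -37.30 permil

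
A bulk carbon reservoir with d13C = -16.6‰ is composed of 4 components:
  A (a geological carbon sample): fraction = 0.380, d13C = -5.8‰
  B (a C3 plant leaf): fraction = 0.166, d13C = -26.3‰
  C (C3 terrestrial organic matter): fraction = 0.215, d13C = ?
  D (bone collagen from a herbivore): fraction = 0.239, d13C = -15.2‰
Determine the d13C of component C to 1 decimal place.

Isotope mass balance: δ_bulk = Σ fᵢ·δᵢ.
-16.6 = 0.380×(-5.8) + 0.166×(-26.3) + 0.215×δ_C + 0.239×(-15.2)
0.215·δ_C = -16.6 − (-10.203) = -6.397
δ_C = -6.397 / 0.215 = -29.76‰

-29.8‰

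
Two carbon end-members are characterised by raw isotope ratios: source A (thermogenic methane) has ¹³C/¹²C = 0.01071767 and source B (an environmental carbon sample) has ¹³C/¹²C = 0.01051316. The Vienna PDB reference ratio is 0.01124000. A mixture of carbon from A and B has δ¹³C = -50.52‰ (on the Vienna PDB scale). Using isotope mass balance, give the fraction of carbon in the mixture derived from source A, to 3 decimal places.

δ_A = (0.01071767/0.01124000 − 1)×1000 = (0.953529 − 1)×1000 = -46.471‰
δ_B = (0.01051316/0.01124000 − 1)×1000 = (0.935335 − 1)×1000 = -64.665‰
f_A = (δ_mix − δ_B)/(δ_A − δ_B) = (-50.52 − (-64.665))/(-46.471 − (-64.665))
f_A = 14.145 / 18.195 = 0.7774

0.777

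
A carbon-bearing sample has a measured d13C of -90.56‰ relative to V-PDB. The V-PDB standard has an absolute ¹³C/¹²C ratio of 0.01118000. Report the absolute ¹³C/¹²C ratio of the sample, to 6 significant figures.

R_sample = R_standard × (d13C/1000 + 1)
R_sample = 0.01118000 × (-90.56/1000 + 1) = 0.01118000 × 0.909440
R_sample = 0.0101675

0.0101675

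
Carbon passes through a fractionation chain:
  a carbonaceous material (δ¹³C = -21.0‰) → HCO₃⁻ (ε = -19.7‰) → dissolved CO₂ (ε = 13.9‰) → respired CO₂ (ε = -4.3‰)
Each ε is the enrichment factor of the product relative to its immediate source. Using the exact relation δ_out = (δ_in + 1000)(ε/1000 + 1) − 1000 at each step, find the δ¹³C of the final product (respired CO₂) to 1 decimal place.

step 1: δ = (-21.00 + 1000)·(-19.7/1000 + 1) − 1000 = -40.29‰
step 2: δ = (-40.29 + 1000)·(13.9/1000 + 1) − 1000 = -26.95‰
step 3: δ = (-26.95 + 1000)·(-4.3/1000 + 1) − 1000 = -31.13‰

-31.1‰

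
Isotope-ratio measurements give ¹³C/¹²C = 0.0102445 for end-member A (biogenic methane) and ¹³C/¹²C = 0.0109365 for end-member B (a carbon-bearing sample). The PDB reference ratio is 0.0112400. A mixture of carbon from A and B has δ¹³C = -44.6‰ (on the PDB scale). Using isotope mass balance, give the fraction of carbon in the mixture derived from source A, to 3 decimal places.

δ_A = (0.0102445/0.0112400 − 1)×1000 = (0.911432 − 1)×1000 = -88.568‰
δ_B = (0.0109365/0.0112400 − 1)×1000 = (0.972998 − 1)×1000 = -27.002‰
f_A = (δ_mix − δ_B)/(δ_A − δ_B) = (-44.6 − (-27.002))/(-88.568 − (-27.002))
f_A = -17.598 / -61.566 = 0.2858

0.286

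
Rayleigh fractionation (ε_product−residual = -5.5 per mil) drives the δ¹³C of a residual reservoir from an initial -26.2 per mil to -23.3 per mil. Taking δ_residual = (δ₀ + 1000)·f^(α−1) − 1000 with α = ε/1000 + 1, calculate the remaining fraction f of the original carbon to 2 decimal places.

α − 1 = ε/1000 = -0.0055
(δ_res + 1000)/(δ₀ + 1000) = (-23.3 + 1000)/(-26.2 + 1000) = 976.7/973.8 = 1.002978
f = 1.002978^(1/-0.0055) = exp(ln(1.002978)/-0.0055) = exp(0.00297/-0.0055)
f = exp(-0.5407) = 0.5824

0.58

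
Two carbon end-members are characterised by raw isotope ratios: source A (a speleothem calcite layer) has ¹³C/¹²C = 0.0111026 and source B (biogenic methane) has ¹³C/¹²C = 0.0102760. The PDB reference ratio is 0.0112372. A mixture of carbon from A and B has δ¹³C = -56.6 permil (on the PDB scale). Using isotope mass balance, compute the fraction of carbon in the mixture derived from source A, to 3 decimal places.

0.393

δ_A = (0.0111026/0.0112372 − 1)×1000 = (0.988022 − 1)×1000 = -11.978 permil
δ_B = (0.0102760/0.0112372 − 1)×1000 = (0.914463 − 1)×1000 = -85.537 permil
f_A = (δ_mix − δ_B)/(δ_A − δ_B) = (-56.6 − (-85.537))/(-11.978 − (-85.537))
f_A = 28.937 / 73.559 = 0.3934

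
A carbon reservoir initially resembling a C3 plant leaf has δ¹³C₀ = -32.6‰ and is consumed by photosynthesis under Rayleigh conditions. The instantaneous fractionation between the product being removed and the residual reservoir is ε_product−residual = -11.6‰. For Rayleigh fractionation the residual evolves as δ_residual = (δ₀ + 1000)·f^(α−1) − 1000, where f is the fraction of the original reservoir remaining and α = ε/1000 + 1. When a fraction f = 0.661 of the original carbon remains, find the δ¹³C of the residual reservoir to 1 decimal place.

-27.9‰

Rayleigh residual: δ_res = (δ₀ + 1000)·f^(α−1) − 1000
α = ε/1000 + 1 = 0.98840, so α − 1 = -0.01160
f^(α−1) = 0.661^(-0.01160) = 1.004814
δ_res = (-32.6 + 1000) × 1.004814 − 1000 = 972.057 − 1000 = -27.94‰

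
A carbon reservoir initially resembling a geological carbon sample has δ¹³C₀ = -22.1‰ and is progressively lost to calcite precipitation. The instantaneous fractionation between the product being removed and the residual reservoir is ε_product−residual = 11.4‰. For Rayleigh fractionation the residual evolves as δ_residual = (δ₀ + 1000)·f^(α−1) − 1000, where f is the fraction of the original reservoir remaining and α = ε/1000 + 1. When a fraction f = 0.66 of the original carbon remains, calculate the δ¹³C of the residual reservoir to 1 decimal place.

-26.7‰

Rayleigh residual: δ_res = (δ₀ + 1000)·f^(α−1) − 1000
α = ε/1000 + 1 = 1.01140, so α − 1 = 0.01140
f^(α−1) = 0.66^(0.01140) = 0.995274
δ_res = (-22.1 + 1000) × 0.995274 − 1000 = 973.279 − 1000 = -26.72‰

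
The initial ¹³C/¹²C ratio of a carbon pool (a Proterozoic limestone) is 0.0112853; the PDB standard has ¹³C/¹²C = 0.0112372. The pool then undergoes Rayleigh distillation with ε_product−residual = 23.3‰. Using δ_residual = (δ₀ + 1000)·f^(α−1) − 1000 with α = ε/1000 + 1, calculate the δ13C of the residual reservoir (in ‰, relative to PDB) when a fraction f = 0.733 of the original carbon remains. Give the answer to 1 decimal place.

δ₀ = (0.0112853/0.0112372 − 1)×1000 = (1.004280 − 1)×1000 = 4.280‰
α − 1 = ε/1000 = 0.0233
f^(α−1) = 0.733^(0.0233) = 0.992789
δ_res = (4.280 + 1000) × 0.992789 − 1000 = 997.038 − 1000 = -2.96‰

-3.0‰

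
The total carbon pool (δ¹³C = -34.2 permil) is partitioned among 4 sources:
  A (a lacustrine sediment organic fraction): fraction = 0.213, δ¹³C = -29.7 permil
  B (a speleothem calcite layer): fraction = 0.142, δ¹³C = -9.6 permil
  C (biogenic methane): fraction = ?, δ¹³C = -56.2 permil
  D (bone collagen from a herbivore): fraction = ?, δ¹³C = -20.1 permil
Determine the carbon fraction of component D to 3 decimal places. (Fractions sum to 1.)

0.270

Let f_D and f_C be the unknown fractions; fractions sum to 1 so f_D + f_C = 0.645.
Mass balance: Σ fᵢ·δᵢ = δ_bulk ⇒ f_D·(-20.1) + f_C·(-56.2) = -34.2 − (-7.689) = -26.511
Substitute f_C = 0.645 − f_D:
f_D·(-20.1 − -56.2) = -26.511 − 0.645×(-56.2) = 9.738
f_D = 9.738 / 36.1 = 0.2698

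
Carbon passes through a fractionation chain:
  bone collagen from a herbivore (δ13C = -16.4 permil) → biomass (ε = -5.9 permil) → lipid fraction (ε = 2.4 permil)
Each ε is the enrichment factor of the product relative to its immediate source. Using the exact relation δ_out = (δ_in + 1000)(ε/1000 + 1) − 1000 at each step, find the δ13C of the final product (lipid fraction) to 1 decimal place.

step 1: δ = (-16.40 + 1000)·(-5.9/1000 + 1) − 1000 = -22.20 permil
step 2: δ = (-22.20 + 1000)·(2.4/1000 + 1) − 1000 = -19.86 permil

-19.9 permil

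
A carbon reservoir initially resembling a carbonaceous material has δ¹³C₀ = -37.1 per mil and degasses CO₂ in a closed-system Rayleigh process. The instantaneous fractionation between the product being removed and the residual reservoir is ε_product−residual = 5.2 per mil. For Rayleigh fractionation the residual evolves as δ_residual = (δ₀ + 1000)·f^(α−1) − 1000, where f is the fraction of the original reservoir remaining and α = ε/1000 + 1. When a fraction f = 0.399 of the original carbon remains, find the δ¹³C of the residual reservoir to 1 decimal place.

-41.7 per mil

Rayleigh residual: δ_res = (δ₀ + 1000)·f^(α−1) − 1000
α = ε/1000 + 1 = 1.00520, so α − 1 = 0.00520
f^(α−1) = 0.399^(0.00520) = 0.995234
δ_res = (-37.1 + 1000) × 0.995234 − 1000 = 958.310 − 1000 = -41.69 per mil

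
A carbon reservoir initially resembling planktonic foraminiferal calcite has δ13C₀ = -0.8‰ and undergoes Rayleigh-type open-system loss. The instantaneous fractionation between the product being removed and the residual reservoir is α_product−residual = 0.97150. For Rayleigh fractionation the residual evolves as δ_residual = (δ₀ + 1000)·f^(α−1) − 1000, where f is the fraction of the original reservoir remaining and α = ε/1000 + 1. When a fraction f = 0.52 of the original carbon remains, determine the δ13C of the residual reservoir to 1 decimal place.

Rayleigh residual: δ_res = (δ₀ + 1000)·f^(α−1) − 1000
α − 1 = -0.02850
f^(α−1) = 0.52^(-0.02850) = 1.018812
δ_res = (-0.8 + 1000) × 1.018812 − 1000 = 1017.997 − 1000 = 18.00‰

18.0‰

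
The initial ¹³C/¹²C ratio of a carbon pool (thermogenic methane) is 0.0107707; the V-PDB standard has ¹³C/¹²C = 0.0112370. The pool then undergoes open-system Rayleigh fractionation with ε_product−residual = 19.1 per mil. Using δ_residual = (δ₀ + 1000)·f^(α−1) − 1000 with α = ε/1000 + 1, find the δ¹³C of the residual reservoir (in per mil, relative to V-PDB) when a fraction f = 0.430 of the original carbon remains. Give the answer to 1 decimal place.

-56.8 per mil

δ₀ = (0.0107707/0.0112370 − 1)×1000 = (0.958503 − 1)×1000 = -41.497 per mil
α − 1 = ε/1000 = 0.0191
f^(α−1) = 0.430^(0.0191) = 0.984009
δ_res = (-41.497 + 1000) × 0.984009 − 1000 = 943.176 − 1000 = -56.82 per mil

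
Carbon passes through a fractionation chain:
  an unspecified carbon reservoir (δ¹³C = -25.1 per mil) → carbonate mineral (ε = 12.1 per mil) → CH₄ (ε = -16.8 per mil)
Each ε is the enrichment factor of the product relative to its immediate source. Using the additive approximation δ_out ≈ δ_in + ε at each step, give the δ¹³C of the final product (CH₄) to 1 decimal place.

step 1: δ ≈ -25.1 + (12.1) = -13.0 per mil
step 2: δ ≈ -13.0 + (-16.8) = -29.8 per mil

-29.8 per mil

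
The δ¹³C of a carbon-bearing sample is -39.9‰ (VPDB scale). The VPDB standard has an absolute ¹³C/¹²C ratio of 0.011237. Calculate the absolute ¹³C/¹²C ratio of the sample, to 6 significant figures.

R_sample = R_standard × (δ¹³C/1000 + 1)
R_sample = 0.011237 × (-39.9/1000 + 1) = 0.011237 × 0.960100
R_sample = 0.0107886

0.0107886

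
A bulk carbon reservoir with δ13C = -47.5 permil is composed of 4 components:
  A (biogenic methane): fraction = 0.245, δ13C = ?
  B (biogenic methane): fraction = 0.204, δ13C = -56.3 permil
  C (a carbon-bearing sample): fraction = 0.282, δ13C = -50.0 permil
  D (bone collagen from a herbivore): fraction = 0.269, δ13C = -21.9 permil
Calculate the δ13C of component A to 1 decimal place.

Isotope mass balance: δ_bulk = Σ fᵢ·δᵢ.
-47.5 = 0.245×δ_A + 0.204×(-56.3) + 0.282×(-50.0) + 0.269×(-21.9)
0.245·δ_A = -47.5 − (-31.476) = -16.024
δ_A = -16.024 / 0.245 = -65.40 permil

-65.4 permil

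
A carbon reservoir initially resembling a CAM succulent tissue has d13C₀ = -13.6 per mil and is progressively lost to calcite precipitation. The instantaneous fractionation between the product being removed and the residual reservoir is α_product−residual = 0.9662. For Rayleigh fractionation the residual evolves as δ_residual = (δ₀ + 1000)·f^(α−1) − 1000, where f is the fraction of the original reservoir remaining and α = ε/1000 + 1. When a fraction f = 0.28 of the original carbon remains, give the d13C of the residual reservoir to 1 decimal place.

Rayleigh residual: δ_res = (δ₀ + 1000)·f^(α−1) − 1000
α − 1 = -0.03380
f^(α−1) = 0.28^(-0.03380) = 1.043965
δ_res = (-13.6 + 1000) × 1.043965 − 1000 = 1029.767 − 1000 = 29.77 per mil

29.8 per mil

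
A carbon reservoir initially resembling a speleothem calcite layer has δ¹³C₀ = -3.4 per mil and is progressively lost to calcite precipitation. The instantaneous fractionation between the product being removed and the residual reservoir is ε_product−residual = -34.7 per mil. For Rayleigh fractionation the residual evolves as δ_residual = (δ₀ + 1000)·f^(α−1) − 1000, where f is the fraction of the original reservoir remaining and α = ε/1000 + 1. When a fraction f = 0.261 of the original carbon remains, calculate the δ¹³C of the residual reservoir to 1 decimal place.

Rayleigh residual: δ_res = (δ₀ + 1000)·f^(α−1) − 1000
α = ε/1000 + 1 = 0.96530, so α − 1 = -0.03470
f^(α−1) = 0.261^(-0.03470) = 1.047714
δ_res = (-3.4 + 1000) × 1.047714 − 1000 = 1044.151 − 1000 = 44.15 per mil

44.2 per mil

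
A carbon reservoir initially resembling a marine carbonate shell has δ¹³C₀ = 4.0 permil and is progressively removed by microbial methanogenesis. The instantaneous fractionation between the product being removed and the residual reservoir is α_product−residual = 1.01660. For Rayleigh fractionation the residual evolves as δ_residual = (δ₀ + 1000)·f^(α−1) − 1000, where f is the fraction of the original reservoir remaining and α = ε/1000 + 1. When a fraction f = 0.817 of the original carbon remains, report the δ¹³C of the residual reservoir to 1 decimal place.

0.6 permil

Rayleigh residual: δ_res = (δ₀ + 1000)·f^(α−1) − 1000
α − 1 = 0.01660
f^(α−1) = 0.817^(0.01660) = 0.996650
δ_res = (4.0 + 1000) × 0.996650 − 1000 = 1000.637 − 1000 = 0.64 permil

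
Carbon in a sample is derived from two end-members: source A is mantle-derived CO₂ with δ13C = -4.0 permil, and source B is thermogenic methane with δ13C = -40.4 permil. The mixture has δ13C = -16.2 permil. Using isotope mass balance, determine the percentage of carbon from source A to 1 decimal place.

δ_mix = f_A·δ_A + (1 − f_A)·δ_B  ⇒  f_A = (δ_mix − δ_B)/(δ_A − δ_B)
f_A = (-16.2 − (-40.4)) / (-4.0 − (-40.4))
f_A = 24.2 / 36.4 = 0.6648

66.5%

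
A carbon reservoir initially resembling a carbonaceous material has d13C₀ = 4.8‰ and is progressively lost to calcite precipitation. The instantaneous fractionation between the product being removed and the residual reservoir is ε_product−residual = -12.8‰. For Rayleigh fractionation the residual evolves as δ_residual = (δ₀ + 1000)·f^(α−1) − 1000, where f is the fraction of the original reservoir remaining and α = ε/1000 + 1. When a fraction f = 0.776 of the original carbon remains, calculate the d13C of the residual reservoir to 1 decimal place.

8.1‰

Rayleigh residual: δ_res = (δ₀ + 1000)·f^(α−1) − 1000
α = ε/1000 + 1 = 0.98720, so α − 1 = -0.01280
f^(α−1) = 0.776^(-0.01280) = 1.003251
δ_res = (4.8 + 1000) × 1.003251 − 1000 = 1008.067 − 1000 = 8.07‰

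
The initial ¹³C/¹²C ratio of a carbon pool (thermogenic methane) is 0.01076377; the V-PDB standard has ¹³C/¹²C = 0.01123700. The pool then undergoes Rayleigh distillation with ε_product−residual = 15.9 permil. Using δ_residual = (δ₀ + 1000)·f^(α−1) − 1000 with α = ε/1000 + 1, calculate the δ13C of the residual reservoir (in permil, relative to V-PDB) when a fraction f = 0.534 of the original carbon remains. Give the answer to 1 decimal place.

-51.6 permil

δ₀ = (0.01076377/0.01123700 − 1)×1000 = (0.957886 − 1)×1000 = -42.114 permil
α − 1 = ε/1000 = 0.0159
f^(α−1) = 0.534^(0.0159) = 0.990075
δ_res = (-42.114 + 1000) × 0.990075 − 1000 = 948.379 − 1000 = -51.62 permil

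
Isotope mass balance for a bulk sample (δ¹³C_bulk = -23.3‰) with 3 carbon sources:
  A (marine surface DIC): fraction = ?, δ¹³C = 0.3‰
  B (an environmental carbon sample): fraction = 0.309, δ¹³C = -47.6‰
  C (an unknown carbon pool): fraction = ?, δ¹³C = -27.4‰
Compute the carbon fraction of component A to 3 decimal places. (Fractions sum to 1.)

0.373

Let f_A and f_C be the unknown fractions; fractions sum to 1 so f_A + f_C = 0.691.
Mass balance: Σ fᵢ·δᵢ = δ_bulk ⇒ f_A·(0.3) + f_C·(-27.4) = -23.3 − (-14.708) = -8.592
Substitute f_C = 0.691 − f_A:
f_A·(0.3 − -27.4) = -8.592 − 0.691×(-27.4) = 10.342
f_A = 10.342 / 27.7 = 0.3734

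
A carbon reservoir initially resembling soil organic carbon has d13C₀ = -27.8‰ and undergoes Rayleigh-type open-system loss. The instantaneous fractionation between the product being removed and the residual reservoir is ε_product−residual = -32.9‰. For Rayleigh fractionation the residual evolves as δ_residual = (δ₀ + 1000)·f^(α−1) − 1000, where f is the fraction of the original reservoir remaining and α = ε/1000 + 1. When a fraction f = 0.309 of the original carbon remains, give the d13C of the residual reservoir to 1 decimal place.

Rayleigh residual: δ_res = (δ₀ + 1000)·f^(α−1) − 1000
α = ε/1000 + 1 = 0.96710, so α − 1 = -0.03290
f^(α−1) = 0.309^(-0.03290) = 1.039394
δ_res = (-27.8 + 1000) × 1.039394 − 1000 = 1010.499 − 1000 = 10.50‰

10.5‰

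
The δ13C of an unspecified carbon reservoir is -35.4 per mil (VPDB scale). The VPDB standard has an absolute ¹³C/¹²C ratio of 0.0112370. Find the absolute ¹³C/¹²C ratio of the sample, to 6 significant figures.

0.0108392

R_sample = R_standard × (δ13C/1000 + 1)
R_sample = 0.0112370 × (-35.4/1000 + 1) = 0.0112370 × 0.964600
R_sample = 0.0108392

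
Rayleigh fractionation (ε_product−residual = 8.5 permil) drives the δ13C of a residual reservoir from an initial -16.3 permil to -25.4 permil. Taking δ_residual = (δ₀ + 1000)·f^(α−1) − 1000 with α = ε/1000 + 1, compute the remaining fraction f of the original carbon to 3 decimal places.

α − 1 = ε/1000 = 0.0085
(δ_res + 1000)/(δ₀ + 1000) = (-25.4 + 1000)/(-16.3 + 1000) = 974.6/983.7 = 0.990749
f = 0.990749^(1/0.0085) = exp(ln(0.990749)/0.0085) = exp(-0.00929/0.0085)
f = exp(-1.0934) = 0.3351

0.335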